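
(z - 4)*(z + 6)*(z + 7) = z^3 + 9*z^2 - 10*z - 168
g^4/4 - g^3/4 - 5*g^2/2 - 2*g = g*(g/4 + 1/2)*(g - 4)*(g + 1)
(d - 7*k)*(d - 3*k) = d^2 - 10*d*k + 21*k^2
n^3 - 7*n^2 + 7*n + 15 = (n - 5)*(n - 3)*(n + 1)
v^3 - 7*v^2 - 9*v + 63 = (v - 7)*(v - 3)*(v + 3)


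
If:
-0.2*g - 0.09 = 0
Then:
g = -0.45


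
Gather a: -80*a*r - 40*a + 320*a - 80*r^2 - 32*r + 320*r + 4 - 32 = a*(280 - 80*r) - 80*r^2 + 288*r - 28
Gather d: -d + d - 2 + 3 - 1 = 0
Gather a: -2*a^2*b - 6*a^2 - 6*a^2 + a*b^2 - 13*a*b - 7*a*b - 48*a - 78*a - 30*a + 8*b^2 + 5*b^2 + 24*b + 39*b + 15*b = a^2*(-2*b - 12) + a*(b^2 - 20*b - 156) + 13*b^2 + 78*b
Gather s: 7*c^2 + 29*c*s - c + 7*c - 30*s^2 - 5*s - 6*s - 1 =7*c^2 + 6*c - 30*s^2 + s*(29*c - 11) - 1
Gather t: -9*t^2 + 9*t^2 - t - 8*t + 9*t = 0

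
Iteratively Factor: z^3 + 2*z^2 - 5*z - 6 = (z + 1)*(z^2 + z - 6) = (z + 1)*(z + 3)*(z - 2)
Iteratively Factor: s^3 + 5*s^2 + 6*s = (s)*(s^2 + 5*s + 6) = s*(s + 3)*(s + 2)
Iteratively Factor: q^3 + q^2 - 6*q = (q)*(q^2 + q - 6) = q*(q - 2)*(q + 3)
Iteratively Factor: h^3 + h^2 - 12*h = (h + 4)*(h^2 - 3*h) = (h - 3)*(h + 4)*(h)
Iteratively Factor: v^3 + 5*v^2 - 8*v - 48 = (v + 4)*(v^2 + v - 12) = (v - 3)*(v + 4)*(v + 4)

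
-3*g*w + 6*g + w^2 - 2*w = (-3*g + w)*(w - 2)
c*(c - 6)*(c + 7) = c^3 + c^2 - 42*c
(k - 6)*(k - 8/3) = k^2 - 26*k/3 + 16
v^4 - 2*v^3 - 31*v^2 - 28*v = v*(v - 7)*(v + 1)*(v + 4)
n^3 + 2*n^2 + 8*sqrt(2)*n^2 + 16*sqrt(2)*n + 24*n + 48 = (n + 2)*(n + 2*sqrt(2))*(n + 6*sqrt(2))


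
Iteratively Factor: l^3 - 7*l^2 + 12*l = (l - 3)*(l^2 - 4*l) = l*(l - 3)*(l - 4)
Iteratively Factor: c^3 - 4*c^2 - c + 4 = (c - 1)*(c^2 - 3*c - 4) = (c - 4)*(c - 1)*(c + 1)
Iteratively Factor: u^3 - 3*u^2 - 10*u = (u)*(u^2 - 3*u - 10) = u*(u + 2)*(u - 5)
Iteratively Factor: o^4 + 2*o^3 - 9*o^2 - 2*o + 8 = (o - 1)*(o^3 + 3*o^2 - 6*o - 8) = (o - 2)*(o - 1)*(o^2 + 5*o + 4) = (o - 2)*(o - 1)*(o + 1)*(o + 4)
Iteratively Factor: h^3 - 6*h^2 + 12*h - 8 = (h - 2)*(h^2 - 4*h + 4) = (h - 2)^2*(h - 2)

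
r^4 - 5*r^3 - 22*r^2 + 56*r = r*(r - 7)*(r - 2)*(r + 4)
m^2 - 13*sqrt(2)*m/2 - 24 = (m - 8*sqrt(2))*(m + 3*sqrt(2)/2)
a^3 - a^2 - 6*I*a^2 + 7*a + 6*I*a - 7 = (a - 1)*(a - 7*I)*(a + I)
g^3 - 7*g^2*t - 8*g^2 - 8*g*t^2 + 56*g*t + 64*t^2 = (g - 8)*(g - 8*t)*(g + t)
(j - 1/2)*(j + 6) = j^2 + 11*j/2 - 3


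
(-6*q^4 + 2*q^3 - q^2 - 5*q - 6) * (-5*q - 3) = 30*q^5 + 8*q^4 - q^3 + 28*q^2 + 45*q + 18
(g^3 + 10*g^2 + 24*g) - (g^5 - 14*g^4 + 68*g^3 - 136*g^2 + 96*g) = -g^5 + 14*g^4 - 67*g^3 + 146*g^2 - 72*g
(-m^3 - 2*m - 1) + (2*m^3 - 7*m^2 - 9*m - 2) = m^3 - 7*m^2 - 11*m - 3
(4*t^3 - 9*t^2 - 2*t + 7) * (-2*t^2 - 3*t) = -8*t^5 + 6*t^4 + 31*t^3 - 8*t^2 - 21*t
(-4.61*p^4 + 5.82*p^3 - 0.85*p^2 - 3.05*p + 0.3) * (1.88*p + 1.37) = -8.6668*p^5 + 4.6259*p^4 + 6.3754*p^3 - 6.8985*p^2 - 3.6145*p + 0.411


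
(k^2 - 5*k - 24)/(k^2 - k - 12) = (k - 8)/(k - 4)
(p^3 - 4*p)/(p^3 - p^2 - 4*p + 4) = p/(p - 1)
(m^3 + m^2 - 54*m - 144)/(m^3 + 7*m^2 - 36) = (m - 8)/(m - 2)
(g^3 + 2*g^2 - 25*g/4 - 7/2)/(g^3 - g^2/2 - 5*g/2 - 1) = (g + 7/2)/(g + 1)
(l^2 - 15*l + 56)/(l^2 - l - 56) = (l - 7)/(l + 7)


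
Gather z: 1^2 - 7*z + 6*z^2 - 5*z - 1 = 6*z^2 - 12*z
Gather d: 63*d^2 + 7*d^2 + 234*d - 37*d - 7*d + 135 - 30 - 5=70*d^2 + 190*d + 100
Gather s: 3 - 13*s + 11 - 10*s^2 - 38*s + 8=-10*s^2 - 51*s + 22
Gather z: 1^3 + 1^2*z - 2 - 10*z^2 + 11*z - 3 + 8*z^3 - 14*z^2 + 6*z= 8*z^3 - 24*z^2 + 18*z - 4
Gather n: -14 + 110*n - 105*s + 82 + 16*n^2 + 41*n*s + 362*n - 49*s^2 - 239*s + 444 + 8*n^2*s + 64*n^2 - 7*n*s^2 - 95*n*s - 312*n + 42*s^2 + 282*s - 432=n^2*(8*s + 80) + n*(-7*s^2 - 54*s + 160) - 7*s^2 - 62*s + 80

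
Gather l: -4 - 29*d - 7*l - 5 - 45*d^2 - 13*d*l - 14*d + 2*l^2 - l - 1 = -45*d^2 - 43*d + 2*l^2 + l*(-13*d - 8) - 10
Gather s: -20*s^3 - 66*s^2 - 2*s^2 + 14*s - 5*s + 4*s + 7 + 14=-20*s^3 - 68*s^2 + 13*s + 21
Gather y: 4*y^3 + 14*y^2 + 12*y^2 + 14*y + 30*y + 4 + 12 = 4*y^3 + 26*y^2 + 44*y + 16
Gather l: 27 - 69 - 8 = -50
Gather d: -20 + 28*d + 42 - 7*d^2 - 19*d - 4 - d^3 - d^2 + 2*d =-d^3 - 8*d^2 + 11*d + 18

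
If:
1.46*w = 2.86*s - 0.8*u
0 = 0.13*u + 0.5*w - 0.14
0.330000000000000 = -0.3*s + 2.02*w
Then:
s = 0.19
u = 0.34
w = 0.19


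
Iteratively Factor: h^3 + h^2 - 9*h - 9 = (h - 3)*(h^2 + 4*h + 3) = (h - 3)*(h + 1)*(h + 3)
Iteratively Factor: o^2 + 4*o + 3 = (o + 3)*(o + 1)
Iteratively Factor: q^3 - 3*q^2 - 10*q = (q + 2)*(q^2 - 5*q) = (q - 5)*(q + 2)*(q)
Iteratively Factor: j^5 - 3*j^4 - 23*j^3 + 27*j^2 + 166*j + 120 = (j - 5)*(j^4 + 2*j^3 - 13*j^2 - 38*j - 24) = (j - 5)*(j + 3)*(j^3 - j^2 - 10*j - 8) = (j - 5)*(j + 1)*(j + 3)*(j^2 - 2*j - 8) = (j - 5)*(j + 1)*(j + 2)*(j + 3)*(j - 4)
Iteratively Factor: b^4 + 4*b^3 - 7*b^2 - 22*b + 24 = (b - 1)*(b^3 + 5*b^2 - 2*b - 24) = (b - 1)*(b + 3)*(b^2 + 2*b - 8) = (b - 2)*(b - 1)*(b + 3)*(b + 4)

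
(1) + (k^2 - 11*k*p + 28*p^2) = k^2 - 11*k*p + 28*p^2 + 1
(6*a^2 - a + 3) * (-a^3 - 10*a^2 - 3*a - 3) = -6*a^5 - 59*a^4 - 11*a^3 - 45*a^2 - 6*a - 9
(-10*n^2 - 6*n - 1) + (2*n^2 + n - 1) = -8*n^2 - 5*n - 2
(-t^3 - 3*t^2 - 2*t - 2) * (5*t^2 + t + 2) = -5*t^5 - 16*t^4 - 15*t^3 - 18*t^2 - 6*t - 4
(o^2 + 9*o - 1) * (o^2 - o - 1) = o^4 + 8*o^3 - 11*o^2 - 8*o + 1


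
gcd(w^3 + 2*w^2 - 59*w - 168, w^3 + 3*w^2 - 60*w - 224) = w^2 - w - 56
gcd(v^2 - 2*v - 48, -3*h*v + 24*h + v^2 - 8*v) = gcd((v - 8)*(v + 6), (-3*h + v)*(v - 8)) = v - 8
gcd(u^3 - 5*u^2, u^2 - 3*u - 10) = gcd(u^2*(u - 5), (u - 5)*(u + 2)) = u - 5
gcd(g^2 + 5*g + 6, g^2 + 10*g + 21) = g + 3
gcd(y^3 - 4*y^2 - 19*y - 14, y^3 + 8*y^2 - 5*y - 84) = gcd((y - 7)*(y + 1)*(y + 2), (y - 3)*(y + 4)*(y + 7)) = 1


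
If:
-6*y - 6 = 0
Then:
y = -1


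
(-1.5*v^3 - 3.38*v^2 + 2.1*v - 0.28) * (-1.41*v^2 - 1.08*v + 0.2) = 2.115*v^5 + 6.3858*v^4 + 0.389400000000001*v^3 - 2.5492*v^2 + 0.7224*v - 0.056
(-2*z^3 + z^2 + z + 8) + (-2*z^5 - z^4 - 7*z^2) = -2*z^5 - z^4 - 2*z^3 - 6*z^2 + z + 8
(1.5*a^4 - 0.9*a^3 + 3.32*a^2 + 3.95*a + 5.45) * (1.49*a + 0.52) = 2.235*a^5 - 0.561*a^4 + 4.4788*a^3 + 7.6119*a^2 + 10.1745*a + 2.834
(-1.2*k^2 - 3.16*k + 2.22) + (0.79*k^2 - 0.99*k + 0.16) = -0.41*k^2 - 4.15*k + 2.38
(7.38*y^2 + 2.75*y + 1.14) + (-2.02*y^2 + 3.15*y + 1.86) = 5.36*y^2 + 5.9*y + 3.0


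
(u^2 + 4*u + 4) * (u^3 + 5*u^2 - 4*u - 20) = u^5 + 9*u^4 + 20*u^3 - 16*u^2 - 96*u - 80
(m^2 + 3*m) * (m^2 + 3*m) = m^4 + 6*m^3 + 9*m^2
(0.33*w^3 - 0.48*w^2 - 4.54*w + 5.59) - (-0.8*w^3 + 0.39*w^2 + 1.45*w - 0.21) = 1.13*w^3 - 0.87*w^2 - 5.99*w + 5.8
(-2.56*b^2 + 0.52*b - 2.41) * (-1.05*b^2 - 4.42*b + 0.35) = 2.688*b^4 + 10.7692*b^3 - 0.663899999999999*b^2 + 10.8342*b - 0.8435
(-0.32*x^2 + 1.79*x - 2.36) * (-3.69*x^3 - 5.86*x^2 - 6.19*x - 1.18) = 1.1808*x^5 - 4.7299*x^4 + 0.199799999999998*x^3 + 3.1271*x^2 + 12.4962*x + 2.7848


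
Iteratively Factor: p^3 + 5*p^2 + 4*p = (p + 1)*(p^2 + 4*p) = p*(p + 1)*(p + 4)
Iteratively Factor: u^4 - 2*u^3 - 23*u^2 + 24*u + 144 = (u - 4)*(u^3 + 2*u^2 - 15*u - 36) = (u - 4)^2*(u^2 + 6*u + 9) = (u - 4)^2*(u + 3)*(u + 3)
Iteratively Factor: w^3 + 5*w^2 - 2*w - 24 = (w - 2)*(w^2 + 7*w + 12) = (w - 2)*(w + 3)*(w + 4)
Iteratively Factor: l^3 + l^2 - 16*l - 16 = (l - 4)*(l^2 + 5*l + 4) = (l - 4)*(l + 1)*(l + 4)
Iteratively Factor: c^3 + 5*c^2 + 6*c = (c)*(c^2 + 5*c + 6) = c*(c + 3)*(c + 2)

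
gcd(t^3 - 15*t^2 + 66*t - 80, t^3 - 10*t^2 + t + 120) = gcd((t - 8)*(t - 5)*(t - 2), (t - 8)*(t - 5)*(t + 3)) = t^2 - 13*t + 40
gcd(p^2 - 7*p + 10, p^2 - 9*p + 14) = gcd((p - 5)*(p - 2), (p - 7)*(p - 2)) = p - 2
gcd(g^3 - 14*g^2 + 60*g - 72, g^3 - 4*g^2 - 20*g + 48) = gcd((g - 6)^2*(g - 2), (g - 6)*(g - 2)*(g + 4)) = g^2 - 8*g + 12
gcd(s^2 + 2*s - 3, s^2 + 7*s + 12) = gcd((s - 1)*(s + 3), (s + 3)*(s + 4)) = s + 3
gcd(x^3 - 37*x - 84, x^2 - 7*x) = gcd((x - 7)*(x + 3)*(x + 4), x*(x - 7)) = x - 7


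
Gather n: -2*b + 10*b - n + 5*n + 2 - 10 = 8*b + 4*n - 8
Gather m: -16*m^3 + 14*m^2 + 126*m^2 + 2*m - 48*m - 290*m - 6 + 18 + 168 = -16*m^3 + 140*m^2 - 336*m + 180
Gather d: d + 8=d + 8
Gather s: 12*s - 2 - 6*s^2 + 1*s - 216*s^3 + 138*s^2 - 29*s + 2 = -216*s^3 + 132*s^2 - 16*s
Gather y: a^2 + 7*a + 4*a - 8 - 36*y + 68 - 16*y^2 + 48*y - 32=a^2 + 11*a - 16*y^2 + 12*y + 28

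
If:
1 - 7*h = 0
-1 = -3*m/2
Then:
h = 1/7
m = 2/3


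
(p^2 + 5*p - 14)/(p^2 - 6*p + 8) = (p + 7)/(p - 4)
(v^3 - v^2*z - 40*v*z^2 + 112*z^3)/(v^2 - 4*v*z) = v + 3*z - 28*z^2/v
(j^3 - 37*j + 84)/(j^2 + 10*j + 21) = (j^2 - 7*j + 12)/(j + 3)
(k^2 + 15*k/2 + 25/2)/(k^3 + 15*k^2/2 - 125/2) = (2*k + 5)/(2*k^2 + 5*k - 25)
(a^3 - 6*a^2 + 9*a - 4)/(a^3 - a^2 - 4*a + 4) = (a^2 - 5*a + 4)/(a^2 - 4)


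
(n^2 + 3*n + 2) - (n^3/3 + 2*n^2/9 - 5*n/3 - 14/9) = -n^3/3 + 7*n^2/9 + 14*n/3 + 32/9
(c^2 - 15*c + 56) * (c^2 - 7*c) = c^4 - 22*c^3 + 161*c^2 - 392*c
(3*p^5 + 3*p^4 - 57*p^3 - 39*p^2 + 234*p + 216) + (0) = 3*p^5 + 3*p^4 - 57*p^3 - 39*p^2 + 234*p + 216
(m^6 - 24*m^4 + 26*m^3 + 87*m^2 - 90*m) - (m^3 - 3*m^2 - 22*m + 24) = m^6 - 24*m^4 + 25*m^3 + 90*m^2 - 68*m - 24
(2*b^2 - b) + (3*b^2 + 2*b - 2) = 5*b^2 + b - 2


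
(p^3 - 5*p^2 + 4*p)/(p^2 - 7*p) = (p^2 - 5*p + 4)/(p - 7)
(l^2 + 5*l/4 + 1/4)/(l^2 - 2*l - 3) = (l + 1/4)/(l - 3)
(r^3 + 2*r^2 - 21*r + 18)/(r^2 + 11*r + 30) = (r^2 - 4*r + 3)/(r + 5)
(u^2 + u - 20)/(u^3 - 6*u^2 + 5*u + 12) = (u + 5)/(u^2 - 2*u - 3)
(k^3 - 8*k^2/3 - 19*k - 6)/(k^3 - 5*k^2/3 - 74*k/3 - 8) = (k + 3)/(k + 4)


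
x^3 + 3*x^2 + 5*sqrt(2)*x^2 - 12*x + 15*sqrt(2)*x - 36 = (x + 3)*(x - sqrt(2))*(x + 6*sqrt(2))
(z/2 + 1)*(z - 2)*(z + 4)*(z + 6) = z^4/2 + 5*z^3 + 10*z^2 - 20*z - 48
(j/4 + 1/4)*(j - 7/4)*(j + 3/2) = j^3/4 + 3*j^2/16 - 23*j/32 - 21/32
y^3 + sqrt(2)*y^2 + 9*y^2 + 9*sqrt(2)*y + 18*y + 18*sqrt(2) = (y + 3)*(y + 6)*(y + sqrt(2))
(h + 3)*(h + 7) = h^2 + 10*h + 21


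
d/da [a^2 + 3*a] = 2*a + 3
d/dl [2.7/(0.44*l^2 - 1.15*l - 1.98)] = (3.105 - 2.376*l)/(-0.44*l^2 + 1.15*l + 1.98)^2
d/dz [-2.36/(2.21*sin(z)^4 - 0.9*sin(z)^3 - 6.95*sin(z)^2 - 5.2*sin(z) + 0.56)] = (20.8624*sin(z)^3 - 6.372*sin(z)^2 - 32.804*sin(z) - 12.272)*cos(z)/(-2.21*sin(z)^4 + 0.9*sin(z)^3 + 6.95*sin(z)^2 + 5.2*sin(z) - 0.56)^2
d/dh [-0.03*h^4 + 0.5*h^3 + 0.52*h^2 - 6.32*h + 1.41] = -0.12*h^3 + 1.5*h^2 + 1.04*h - 6.32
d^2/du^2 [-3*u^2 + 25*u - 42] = -6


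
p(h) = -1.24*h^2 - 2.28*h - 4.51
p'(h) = -2.48*h - 2.28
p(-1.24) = -3.59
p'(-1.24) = 0.80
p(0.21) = -5.04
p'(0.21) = -2.80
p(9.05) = -126.70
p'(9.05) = -24.72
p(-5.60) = -30.63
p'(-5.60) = 11.61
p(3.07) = -23.20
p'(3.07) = -9.89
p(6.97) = -80.64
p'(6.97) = -19.57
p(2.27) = -16.08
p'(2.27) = -7.91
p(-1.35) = -3.69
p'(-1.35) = 1.07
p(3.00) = -22.51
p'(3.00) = -9.72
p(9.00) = -125.47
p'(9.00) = -24.60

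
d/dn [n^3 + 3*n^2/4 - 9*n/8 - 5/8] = 3*n^2 + 3*n/2 - 9/8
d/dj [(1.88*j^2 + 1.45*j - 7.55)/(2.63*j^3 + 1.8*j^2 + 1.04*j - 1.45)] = (-4.9444*j^4 - 7.627*j^3 + 58.9147*j^2 + 21.728*j + 5.7495)/(6.9169*j^6 + 9.468*j^5 + 8.7104*j^4 - 3.883*j^3 - 4.1384*j^2 - 3.016*j + 2.1025)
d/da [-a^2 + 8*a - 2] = 8 - 2*a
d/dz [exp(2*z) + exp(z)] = (2*exp(z) + 1)*exp(z)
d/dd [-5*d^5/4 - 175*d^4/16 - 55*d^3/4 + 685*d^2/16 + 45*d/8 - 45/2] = -25*d^4/4 - 175*d^3/4 - 165*d^2/4 + 685*d/8 + 45/8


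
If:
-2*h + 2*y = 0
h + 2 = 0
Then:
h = -2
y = -2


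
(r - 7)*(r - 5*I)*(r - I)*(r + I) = r^4 - 7*r^3 - 5*I*r^3 + r^2 + 35*I*r^2 - 7*r - 5*I*r + 35*I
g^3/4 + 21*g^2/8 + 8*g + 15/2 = (g/4 + 1/2)*(g + 5/2)*(g + 6)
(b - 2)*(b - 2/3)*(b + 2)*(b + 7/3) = b^4 + 5*b^3/3 - 50*b^2/9 - 20*b/3 + 56/9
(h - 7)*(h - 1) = h^2 - 8*h + 7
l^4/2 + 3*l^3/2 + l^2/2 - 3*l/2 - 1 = (l/2 + 1/2)*(l - 1)*(l + 1)*(l + 2)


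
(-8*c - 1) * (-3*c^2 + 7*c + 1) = 24*c^3 - 53*c^2 - 15*c - 1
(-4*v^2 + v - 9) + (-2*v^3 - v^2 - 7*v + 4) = -2*v^3 - 5*v^2 - 6*v - 5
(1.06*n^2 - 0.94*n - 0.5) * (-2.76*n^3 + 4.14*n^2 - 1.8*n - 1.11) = -2.9256*n^5 + 6.9828*n^4 - 4.4196*n^3 - 1.5546*n^2 + 1.9434*n + 0.555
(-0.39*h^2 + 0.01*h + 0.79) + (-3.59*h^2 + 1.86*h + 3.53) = -3.98*h^2 + 1.87*h + 4.32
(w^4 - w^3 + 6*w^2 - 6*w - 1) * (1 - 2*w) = -2*w^5 + 3*w^4 - 13*w^3 + 18*w^2 - 4*w - 1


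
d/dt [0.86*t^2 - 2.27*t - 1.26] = 1.72*t - 2.27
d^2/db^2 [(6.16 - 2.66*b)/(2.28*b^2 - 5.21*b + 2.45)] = (-(2.66*b - 6.16)*(4.56*b - 5.21)*(9.12*b - 10.42) + (36.3888*b - 55.8068)*(2.28*b^2 - 5.21*b + 2.45))/(2.28*b^2 - 5.21*b + 2.45)^3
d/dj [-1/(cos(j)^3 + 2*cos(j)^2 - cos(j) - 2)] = (-3*cos(j)^2 - 4*cos(j) + 1)/((cos(j) + 2)^2*sin(j)^3)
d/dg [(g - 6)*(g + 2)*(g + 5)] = 3*g^2 + 2*g - 32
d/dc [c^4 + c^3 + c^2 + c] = 4*c^3 + 3*c^2 + 2*c + 1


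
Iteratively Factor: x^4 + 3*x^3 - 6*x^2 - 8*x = (x + 4)*(x^3 - x^2 - 2*x) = (x + 1)*(x + 4)*(x^2 - 2*x) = (x - 2)*(x + 1)*(x + 4)*(x)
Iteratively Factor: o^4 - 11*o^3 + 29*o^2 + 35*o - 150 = (o - 3)*(o^3 - 8*o^2 + 5*o + 50) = (o - 5)*(o - 3)*(o^2 - 3*o - 10) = (o - 5)^2*(o - 3)*(o + 2)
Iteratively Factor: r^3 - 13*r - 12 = (r + 1)*(r^2 - r - 12) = (r + 1)*(r + 3)*(r - 4)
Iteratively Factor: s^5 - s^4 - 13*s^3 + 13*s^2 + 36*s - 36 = (s - 3)*(s^4 + 2*s^3 - 7*s^2 - 8*s + 12) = (s - 3)*(s - 1)*(s^3 + 3*s^2 - 4*s - 12) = (s - 3)*(s - 2)*(s - 1)*(s^2 + 5*s + 6) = (s - 3)*(s - 2)*(s - 1)*(s + 3)*(s + 2)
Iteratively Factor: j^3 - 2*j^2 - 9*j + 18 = (j - 3)*(j^2 + j - 6) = (j - 3)*(j + 3)*(j - 2)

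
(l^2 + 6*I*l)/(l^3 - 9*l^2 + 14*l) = (l + 6*I)/(l^2 - 9*l + 14)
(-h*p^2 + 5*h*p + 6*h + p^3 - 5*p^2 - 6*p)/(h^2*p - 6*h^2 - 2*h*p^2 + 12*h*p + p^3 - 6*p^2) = (p + 1)/(-h + p)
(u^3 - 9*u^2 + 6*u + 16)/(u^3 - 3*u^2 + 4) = (u - 8)/(u - 2)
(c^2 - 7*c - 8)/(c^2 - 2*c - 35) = (-c^2 + 7*c + 8)/(-c^2 + 2*c + 35)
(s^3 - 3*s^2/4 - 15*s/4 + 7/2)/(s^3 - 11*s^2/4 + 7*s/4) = (s + 2)/s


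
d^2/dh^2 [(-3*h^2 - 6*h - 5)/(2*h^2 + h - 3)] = 4*(-9*h^3 - 57*h^2 - 69*h - 40)/(8*h^6 + 12*h^5 - 30*h^4 - 35*h^3 + 45*h^2 + 27*h - 27)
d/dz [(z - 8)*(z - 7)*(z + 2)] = 3*z^2 - 26*z + 26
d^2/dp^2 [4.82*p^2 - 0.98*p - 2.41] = 9.64000000000000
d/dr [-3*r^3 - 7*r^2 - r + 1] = -9*r^2 - 14*r - 1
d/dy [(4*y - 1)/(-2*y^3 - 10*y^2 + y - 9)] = (-8*y^3 - 40*y^2 + 4*y + (4*y - 1)*(6*y^2 + 20*y - 1) - 36)/(2*y^3 + 10*y^2 - y + 9)^2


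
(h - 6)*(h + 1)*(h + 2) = h^3 - 3*h^2 - 16*h - 12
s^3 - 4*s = s*(s - 2)*(s + 2)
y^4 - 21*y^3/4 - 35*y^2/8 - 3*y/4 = y*(y - 6)*(y + 1/4)*(y + 1/2)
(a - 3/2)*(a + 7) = a^2 + 11*a/2 - 21/2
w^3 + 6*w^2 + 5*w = w*(w + 1)*(w + 5)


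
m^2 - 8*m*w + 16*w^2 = (m - 4*w)^2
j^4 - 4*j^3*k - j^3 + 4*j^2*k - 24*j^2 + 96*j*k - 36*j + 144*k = (j - 6)*(j + 2)*(j + 3)*(j - 4*k)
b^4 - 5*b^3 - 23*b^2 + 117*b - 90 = (b - 6)*(b - 3)*(b - 1)*(b + 5)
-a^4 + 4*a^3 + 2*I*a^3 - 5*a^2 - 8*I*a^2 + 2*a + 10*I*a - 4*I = (a - 2)*(a - 2*I)*(I*a - I)^2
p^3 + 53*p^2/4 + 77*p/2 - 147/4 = (p - 3/4)*(p + 7)^2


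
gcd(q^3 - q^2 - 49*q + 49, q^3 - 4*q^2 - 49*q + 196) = q^2 - 49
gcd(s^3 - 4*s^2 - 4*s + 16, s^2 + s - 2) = s + 2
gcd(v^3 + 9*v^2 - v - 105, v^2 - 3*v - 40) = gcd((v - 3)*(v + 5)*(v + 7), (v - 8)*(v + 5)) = v + 5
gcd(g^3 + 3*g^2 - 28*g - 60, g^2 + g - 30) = g^2 + g - 30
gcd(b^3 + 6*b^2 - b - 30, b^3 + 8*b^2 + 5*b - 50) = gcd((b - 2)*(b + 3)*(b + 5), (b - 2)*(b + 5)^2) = b^2 + 3*b - 10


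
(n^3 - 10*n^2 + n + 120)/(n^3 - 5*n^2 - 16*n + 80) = (n^2 - 5*n - 24)/(n^2 - 16)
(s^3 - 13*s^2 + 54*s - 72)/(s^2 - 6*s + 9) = (s^2 - 10*s + 24)/(s - 3)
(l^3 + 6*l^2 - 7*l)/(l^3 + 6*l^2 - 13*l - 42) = l*(l - 1)/(l^2 - l - 6)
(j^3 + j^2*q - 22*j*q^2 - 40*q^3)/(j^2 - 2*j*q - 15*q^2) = (j^2 + 6*j*q + 8*q^2)/(j + 3*q)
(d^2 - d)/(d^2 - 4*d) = (d - 1)/(d - 4)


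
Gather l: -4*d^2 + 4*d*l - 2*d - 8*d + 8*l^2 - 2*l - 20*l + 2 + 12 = -4*d^2 - 10*d + 8*l^2 + l*(4*d - 22) + 14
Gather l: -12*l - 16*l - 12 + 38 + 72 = 98 - 28*l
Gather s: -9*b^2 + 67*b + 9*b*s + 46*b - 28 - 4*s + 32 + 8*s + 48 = -9*b^2 + 113*b + s*(9*b + 4) + 52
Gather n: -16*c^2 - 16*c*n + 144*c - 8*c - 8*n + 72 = -16*c^2 + 136*c + n*(-16*c - 8) + 72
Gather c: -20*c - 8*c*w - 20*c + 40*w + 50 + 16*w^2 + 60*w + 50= c*(-8*w - 40) + 16*w^2 + 100*w + 100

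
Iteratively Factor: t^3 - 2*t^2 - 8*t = (t - 4)*(t^2 + 2*t) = (t - 4)*(t + 2)*(t)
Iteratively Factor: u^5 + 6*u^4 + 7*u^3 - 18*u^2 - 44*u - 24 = (u + 2)*(u^4 + 4*u^3 - u^2 - 16*u - 12) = (u + 2)^2*(u^3 + 2*u^2 - 5*u - 6) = (u + 1)*(u + 2)^2*(u^2 + u - 6) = (u - 2)*(u + 1)*(u + 2)^2*(u + 3)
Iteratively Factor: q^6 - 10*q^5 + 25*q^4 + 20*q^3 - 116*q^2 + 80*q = (q - 4)*(q^5 - 6*q^4 + q^3 + 24*q^2 - 20*q) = (q - 5)*(q - 4)*(q^4 - q^3 - 4*q^2 + 4*q) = q*(q - 5)*(q - 4)*(q^3 - q^2 - 4*q + 4) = q*(q - 5)*(q - 4)*(q + 2)*(q^2 - 3*q + 2) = q*(q - 5)*(q - 4)*(q - 1)*(q + 2)*(q - 2)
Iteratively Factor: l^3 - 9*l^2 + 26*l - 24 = (l - 4)*(l^2 - 5*l + 6) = (l - 4)*(l - 2)*(l - 3)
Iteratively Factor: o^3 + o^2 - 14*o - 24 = (o + 2)*(o^2 - o - 12) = (o - 4)*(o + 2)*(o + 3)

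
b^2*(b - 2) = b^3 - 2*b^2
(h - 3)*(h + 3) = h^2 - 9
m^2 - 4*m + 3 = (m - 3)*(m - 1)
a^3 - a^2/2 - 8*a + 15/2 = (a - 5/2)*(a - 1)*(a + 3)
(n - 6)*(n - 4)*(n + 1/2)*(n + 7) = n^4 - 5*n^3/2 - 95*n^2/2 + 145*n + 84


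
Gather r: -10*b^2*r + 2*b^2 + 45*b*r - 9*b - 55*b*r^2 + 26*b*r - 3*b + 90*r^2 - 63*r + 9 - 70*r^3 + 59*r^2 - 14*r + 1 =2*b^2 - 12*b - 70*r^3 + r^2*(149 - 55*b) + r*(-10*b^2 + 71*b - 77) + 10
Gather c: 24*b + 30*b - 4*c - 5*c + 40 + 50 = 54*b - 9*c + 90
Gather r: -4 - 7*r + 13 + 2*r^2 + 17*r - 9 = 2*r^2 + 10*r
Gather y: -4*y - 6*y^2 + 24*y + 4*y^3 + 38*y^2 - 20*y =4*y^3 + 32*y^2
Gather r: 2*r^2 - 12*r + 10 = 2*r^2 - 12*r + 10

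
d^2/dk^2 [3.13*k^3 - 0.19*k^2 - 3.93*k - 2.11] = 18.78*k - 0.38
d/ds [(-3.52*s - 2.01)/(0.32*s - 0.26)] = (0.498688*s - 0.405184)/(0.32*s - 0.26)^3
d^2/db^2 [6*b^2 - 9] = 12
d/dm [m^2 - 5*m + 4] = 2*m - 5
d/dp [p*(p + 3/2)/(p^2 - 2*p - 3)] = (-7*p^2 - 12*p - 9)/(2*(p^4 - 4*p^3 - 2*p^2 + 12*p + 9))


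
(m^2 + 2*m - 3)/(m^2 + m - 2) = (m + 3)/(m + 2)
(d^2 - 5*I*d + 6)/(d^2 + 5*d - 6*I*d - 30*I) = (d + I)/(d + 5)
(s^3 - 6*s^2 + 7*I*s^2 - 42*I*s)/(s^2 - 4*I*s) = (s^2 + s*(-6 + 7*I) - 42*I)/(s - 4*I)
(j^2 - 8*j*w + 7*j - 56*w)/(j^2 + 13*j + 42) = (j - 8*w)/(j + 6)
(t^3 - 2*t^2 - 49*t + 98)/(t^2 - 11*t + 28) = (t^2 + 5*t - 14)/(t - 4)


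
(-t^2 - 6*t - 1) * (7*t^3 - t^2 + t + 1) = -7*t^5 - 41*t^4 - 2*t^3 - 6*t^2 - 7*t - 1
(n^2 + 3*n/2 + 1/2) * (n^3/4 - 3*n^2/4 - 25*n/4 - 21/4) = n^5/4 - 3*n^4/8 - 29*n^3/4 - 15*n^2 - 11*n - 21/8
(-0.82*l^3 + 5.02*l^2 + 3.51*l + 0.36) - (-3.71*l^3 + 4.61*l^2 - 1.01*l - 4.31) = 2.89*l^3 + 0.409999999999999*l^2 + 4.52*l + 4.67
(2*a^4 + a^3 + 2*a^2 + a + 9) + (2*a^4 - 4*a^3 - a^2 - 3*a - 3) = 4*a^4 - 3*a^3 + a^2 - 2*a + 6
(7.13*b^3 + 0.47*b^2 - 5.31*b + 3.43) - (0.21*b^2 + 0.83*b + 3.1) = 7.13*b^3 + 0.26*b^2 - 6.14*b + 0.33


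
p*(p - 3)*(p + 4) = p^3 + p^2 - 12*p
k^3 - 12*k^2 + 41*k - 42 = (k - 7)*(k - 3)*(k - 2)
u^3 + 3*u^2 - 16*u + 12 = (u - 2)*(u - 1)*(u + 6)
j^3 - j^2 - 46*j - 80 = (j - 8)*(j + 2)*(j + 5)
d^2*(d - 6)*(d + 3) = d^4 - 3*d^3 - 18*d^2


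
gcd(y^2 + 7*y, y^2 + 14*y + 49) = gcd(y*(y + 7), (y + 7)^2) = y + 7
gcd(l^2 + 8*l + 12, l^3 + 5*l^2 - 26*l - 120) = l + 6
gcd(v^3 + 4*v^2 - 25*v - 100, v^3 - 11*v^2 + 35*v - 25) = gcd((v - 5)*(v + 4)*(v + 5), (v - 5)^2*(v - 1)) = v - 5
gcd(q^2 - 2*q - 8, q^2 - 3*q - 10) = q + 2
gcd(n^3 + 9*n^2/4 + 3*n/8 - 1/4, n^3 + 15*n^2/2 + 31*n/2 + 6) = n + 1/2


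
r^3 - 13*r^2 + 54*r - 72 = (r - 6)*(r - 4)*(r - 3)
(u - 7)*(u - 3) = u^2 - 10*u + 21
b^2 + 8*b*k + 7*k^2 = (b + k)*(b + 7*k)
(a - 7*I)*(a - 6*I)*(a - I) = a^3 - 14*I*a^2 - 55*a + 42*I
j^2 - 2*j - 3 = (j - 3)*(j + 1)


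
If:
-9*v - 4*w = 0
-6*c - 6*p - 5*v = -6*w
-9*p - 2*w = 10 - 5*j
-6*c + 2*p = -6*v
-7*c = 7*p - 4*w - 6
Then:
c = 3/302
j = 7637/1510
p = 441/302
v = -72/151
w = 162/151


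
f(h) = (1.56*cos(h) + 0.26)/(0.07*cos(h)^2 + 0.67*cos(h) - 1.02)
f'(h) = (0.14*sin(h)*cos(h) + 0.67*sin(h))*(1.56*cos(h) + 0.26)/(0.07*cos(h)^2 + 0.67*cos(h) - 1.02)^2 - 1.56*sin(h)/(0.07*cos(h)^2 + 0.67*cos(h) - 1.02)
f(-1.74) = 0.00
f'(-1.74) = -1.36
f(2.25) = 0.51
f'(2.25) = 0.70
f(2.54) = 0.67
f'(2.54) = 0.44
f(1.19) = -1.10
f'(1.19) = 2.87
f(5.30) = -1.79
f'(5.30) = -3.85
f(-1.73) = -0.01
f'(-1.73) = -1.38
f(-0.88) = -2.22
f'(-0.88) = -4.43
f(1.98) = 0.28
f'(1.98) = 1.00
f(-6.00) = -5.63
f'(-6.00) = 5.45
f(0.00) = -6.50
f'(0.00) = 0.00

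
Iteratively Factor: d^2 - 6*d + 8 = (d - 4)*(d - 2)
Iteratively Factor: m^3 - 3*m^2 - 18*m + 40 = (m + 4)*(m^2 - 7*m + 10) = (m - 2)*(m + 4)*(m - 5)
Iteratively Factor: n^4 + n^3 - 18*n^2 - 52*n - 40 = (n + 2)*(n^3 - n^2 - 16*n - 20) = (n + 2)^2*(n^2 - 3*n - 10) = (n + 2)^3*(n - 5)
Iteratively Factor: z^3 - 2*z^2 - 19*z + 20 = (z + 4)*(z^2 - 6*z + 5) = (z - 5)*(z + 4)*(z - 1)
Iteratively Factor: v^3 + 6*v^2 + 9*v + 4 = (v + 1)*(v^2 + 5*v + 4) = (v + 1)*(v + 4)*(v + 1)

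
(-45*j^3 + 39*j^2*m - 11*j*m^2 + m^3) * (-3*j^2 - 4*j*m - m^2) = 135*j^5 + 63*j^4*m - 78*j^3*m^2 + 2*j^2*m^3 + 7*j*m^4 - m^5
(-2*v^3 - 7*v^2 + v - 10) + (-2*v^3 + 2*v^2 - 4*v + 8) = -4*v^3 - 5*v^2 - 3*v - 2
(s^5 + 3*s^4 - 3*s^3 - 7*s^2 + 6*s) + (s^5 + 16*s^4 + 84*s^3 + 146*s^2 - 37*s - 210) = 2*s^5 + 19*s^4 + 81*s^3 + 139*s^2 - 31*s - 210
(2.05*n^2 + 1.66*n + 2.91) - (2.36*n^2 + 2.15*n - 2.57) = -0.31*n^2 - 0.49*n + 5.48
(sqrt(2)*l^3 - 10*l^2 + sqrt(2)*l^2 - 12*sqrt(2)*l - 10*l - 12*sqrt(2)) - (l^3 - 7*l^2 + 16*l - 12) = -l^3 + sqrt(2)*l^3 - 3*l^2 + sqrt(2)*l^2 - 26*l - 12*sqrt(2)*l - 12*sqrt(2) + 12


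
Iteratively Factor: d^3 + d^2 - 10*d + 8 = (d - 1)*(d^2 + 2*d - 8) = (d - 1)*(d + 4)*(d - 2)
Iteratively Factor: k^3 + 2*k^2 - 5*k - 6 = (k - 2)*(k^2 + 4*k + 3) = (k - 2)*(k + 1)*(k + 3)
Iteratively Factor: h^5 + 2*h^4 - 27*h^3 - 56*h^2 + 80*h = (h + 4)*(h^4 - 2*h^3 - 19*h^2 + 20*h) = (h + 4)^2*(h^3 - 6*h^2 + 5*h) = h*(h + 4)^2*(h^2 - 6*h + 5) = h*(h - 5)*(h + 4)^2*(h - 1)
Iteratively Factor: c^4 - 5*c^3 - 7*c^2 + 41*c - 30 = (c - 5)*(c^3 - 7*c + 6) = (c - 5)*(c + 3)*(c^2 - 3*c + 2) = (c - 5)*(c - 2)*(c + 3)*(c - 1)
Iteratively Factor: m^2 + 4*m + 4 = (m + 2)*(m + 2)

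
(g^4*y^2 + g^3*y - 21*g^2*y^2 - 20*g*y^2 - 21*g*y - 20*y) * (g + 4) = g^5*y^2 + 4*g^4*y^2 + g^4*y - 21*g^3*y^2 + 4*g^3*y - 104*g^2*y^2 - 21*g^2*y - 80*g*y^2 - 104*g*y - 80*y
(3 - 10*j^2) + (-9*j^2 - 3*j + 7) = -19*j^2 - 3*j + 10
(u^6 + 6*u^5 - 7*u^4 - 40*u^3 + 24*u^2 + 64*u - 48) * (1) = u^6 + 6*u^5 - 7*u^4 - 40*u^3 + 24*u^2 + 64*u - 48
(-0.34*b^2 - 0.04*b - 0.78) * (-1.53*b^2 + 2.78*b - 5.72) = 0.5202*b^4 - 0.884*b^3 + 3.027*b^2 - 1.9396*b + 4.4616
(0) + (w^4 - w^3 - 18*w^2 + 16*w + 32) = w^4 - w^3 - 18*w^2 + 16*w + 32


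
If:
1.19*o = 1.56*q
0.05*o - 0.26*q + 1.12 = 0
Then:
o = 7.55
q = 5.76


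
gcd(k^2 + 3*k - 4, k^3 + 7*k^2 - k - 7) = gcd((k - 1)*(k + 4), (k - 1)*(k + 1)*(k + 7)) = k - 1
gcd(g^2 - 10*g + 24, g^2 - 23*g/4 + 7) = g - 4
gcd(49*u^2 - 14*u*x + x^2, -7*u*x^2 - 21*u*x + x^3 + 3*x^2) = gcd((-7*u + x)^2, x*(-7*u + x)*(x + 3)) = -7*u + x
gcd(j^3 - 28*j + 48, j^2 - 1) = 1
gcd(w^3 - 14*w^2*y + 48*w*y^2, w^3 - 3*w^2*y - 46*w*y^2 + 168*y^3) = -w + 6*y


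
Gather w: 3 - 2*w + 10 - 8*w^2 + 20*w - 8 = -8*w^2 + 18*w + 5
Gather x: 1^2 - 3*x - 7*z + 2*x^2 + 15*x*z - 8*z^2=2*x^2 + x*(15*z - 3) - 8*z^2 - 7*z + 1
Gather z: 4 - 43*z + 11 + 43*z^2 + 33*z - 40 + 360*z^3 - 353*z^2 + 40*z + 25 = 360*z^3 - 310*z^2 + 30*z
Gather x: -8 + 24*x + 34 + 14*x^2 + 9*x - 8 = 14*x^2 + 33*x + 18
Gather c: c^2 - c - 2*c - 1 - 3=c^2 - 3*c - 4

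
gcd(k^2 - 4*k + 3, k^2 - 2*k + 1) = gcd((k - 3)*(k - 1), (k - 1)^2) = k - 1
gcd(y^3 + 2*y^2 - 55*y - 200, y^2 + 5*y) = y + 5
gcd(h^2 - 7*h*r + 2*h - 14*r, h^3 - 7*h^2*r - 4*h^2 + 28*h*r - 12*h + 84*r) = -h^2 + 7*h*r - 2*h + 14*r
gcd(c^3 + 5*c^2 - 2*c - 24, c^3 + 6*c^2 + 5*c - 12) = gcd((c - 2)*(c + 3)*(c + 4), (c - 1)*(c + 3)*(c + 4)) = c^2 + 7*c + 12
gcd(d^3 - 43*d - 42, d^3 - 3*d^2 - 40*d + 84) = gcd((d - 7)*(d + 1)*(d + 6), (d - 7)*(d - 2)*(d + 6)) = d^2 - d - 42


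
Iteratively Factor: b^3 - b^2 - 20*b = (b + 4)*(b^2 - 5*b) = b*(b + 4)*(b - 5)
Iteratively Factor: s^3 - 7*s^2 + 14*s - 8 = (s - 4)*(s^2 - 3*s + 2) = (s - 4)*(s - 1)*(s - 2)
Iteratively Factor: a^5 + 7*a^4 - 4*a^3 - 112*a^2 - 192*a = (a + 4)*(a^4 + 3*a^3 - 16*a^2 - 48*a) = a*(a + 4)*(a^3 + 3*a^2 - 16*a - 48) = a*(a + 4)^2*(a^2 - a - 12) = a*(a - 4)*(a + 4)^2*(a + 3)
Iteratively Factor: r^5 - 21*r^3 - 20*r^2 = (r + 1)*(r^4 - r^3 - 20*r^2) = (r + 1)*(r + 4)*(r^3 - 5*r^2) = r*(r + 1)*(r + 4)*(r^2 - 5*r) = r*(r - 5)*(r + 1)*(r + 4)*(r)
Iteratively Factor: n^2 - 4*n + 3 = (n - 3)*(n - 1)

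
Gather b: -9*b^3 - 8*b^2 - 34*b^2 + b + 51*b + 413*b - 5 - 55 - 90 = -9*b^3 - 42*b^2 + 465*b - 150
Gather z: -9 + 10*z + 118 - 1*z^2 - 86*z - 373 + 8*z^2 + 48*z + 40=7*z^2 - 28*z - 224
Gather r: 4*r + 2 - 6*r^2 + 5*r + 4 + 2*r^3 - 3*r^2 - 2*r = 2*r^3 - 9*r^2 + 7*r + 6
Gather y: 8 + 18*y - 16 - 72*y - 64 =-54*y - 72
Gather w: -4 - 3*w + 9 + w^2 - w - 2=w^2 - 4*w + 3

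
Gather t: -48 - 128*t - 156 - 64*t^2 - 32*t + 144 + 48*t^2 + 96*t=-16*t^2 - 64*t - 60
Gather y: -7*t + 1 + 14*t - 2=7*t - 1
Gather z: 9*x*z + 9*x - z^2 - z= 9*x - z^2 + z*(9*x - 1)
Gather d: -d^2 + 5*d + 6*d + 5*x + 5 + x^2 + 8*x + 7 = -d^2 + 11*d + x^2 + 13*x + 12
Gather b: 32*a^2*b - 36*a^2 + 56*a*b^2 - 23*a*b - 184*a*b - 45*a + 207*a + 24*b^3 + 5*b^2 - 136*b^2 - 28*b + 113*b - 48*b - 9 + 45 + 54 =-36*a^2 + 162*a + 24*b^3 + b^2*(56*a - 131) + b*(32*a^2 - 207*a + 37) + 90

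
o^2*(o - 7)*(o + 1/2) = o^4 - 13*o^3/2 - 7*o^2/2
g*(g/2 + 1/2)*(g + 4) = g^3/2 + 5*g^2/2 + 2*g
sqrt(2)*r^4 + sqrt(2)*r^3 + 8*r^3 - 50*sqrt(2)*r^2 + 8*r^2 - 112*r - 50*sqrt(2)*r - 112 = (r - 4*sqrt(2))*(r + sqrt(2))*(r + 7*sqrt(2))*(sqrt(2)*r + sqrt(2))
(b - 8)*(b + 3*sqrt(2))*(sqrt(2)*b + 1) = sqrt(2)*b^3 - 8*sqrt(2)*b^2 + 7*b^2 - 56*b + 3*sqrt(2)*b - 24*sqrt(2)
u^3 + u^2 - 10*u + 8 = (u - 2)*(u - 1)*(u + 4)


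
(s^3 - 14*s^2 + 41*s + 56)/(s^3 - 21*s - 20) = (s^2 - 15*s + 56)/(s^2 - s - 20)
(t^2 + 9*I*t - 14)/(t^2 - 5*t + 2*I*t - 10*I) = (t + 7*I)/(t - 5)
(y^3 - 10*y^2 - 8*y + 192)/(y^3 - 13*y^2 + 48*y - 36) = (y^2 - 4*y - 32)/(y^2 - 7*y + 6)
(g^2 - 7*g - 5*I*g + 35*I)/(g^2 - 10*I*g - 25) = (g - 7)/(g - 5*I)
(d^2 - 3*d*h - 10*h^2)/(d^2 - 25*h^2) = (d + 2*h)/(d + 5*h)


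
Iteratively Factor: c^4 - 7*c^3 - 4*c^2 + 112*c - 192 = (c - 4)*(c^3 - 3*c^2 - 16*c + 48) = (c - 4)^2*(c^2 + c - 12) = (c - 4)^2*(c - 3)*(c + 4)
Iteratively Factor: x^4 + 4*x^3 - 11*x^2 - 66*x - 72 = (x - 4)*(x^3 + 8*x^2 + 21*x + 18) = (x - 4)*(x + 3)*(x^2 + 5*x + 6) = (x - 4)*(x + 3)^2*(x + 2)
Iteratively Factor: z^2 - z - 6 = (z + 2)*(z - 3)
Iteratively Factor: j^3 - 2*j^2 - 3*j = (j)*(j^2 - 2*j - 3) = j*(j + 1)*(j - 3)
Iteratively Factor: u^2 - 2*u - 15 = (u - 5)*(u + 3)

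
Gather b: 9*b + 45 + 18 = 9*b + 63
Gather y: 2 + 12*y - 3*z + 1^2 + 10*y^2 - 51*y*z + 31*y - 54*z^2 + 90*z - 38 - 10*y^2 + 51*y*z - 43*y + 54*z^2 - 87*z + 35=0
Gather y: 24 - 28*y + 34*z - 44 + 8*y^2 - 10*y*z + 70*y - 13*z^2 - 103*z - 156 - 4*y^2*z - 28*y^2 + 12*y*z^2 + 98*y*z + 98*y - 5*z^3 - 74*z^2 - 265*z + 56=y^2*(-4*z - 20) + y*(12*z^2 + 88*z + 140) - 5*z^3 - 87*z^2 - 334*z - 120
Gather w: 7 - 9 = -2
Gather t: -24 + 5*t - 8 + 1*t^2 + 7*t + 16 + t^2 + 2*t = 2*t^2 + 14*t - 16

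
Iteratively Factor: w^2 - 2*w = (w - 2)*(w)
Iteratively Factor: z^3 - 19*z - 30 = (z + 2)*(z^2 - 2*z - 15) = (z + 2)*(z + 3)*(z - 5)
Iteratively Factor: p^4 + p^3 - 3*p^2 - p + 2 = (p + 1)*(p^3 - 3*p + 2) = (p - 1)*(p + 1)*(p^2 + p - 2) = (p - 1)^2*(p + 1)*(p + 2)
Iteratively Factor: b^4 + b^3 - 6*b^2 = (b - 2)*(b^3 + 3*b^2) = (b - 2)*(b + 3)*(b^2) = b*(b - 2)*(b + 3)*(b)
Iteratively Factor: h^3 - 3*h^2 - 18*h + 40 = (h - 2)*(h^2 - h - 20) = (h - 5)*(h - 2)*(h + 4)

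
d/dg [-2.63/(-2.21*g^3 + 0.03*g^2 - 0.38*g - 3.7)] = (-17.4369*g^2 + 0.1578*g - 0.9994)/(2.21*g^3 - 0.03*g^2 + 0.38*g + 3.7)^2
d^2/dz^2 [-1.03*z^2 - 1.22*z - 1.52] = -2.06000000000000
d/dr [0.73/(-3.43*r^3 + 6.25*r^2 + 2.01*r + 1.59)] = (7.5117*r^2 - 9.125*r - 1.4673)/(-3.43*r^3 + 6.25*r^2 + 2.01*r + 1.59)^2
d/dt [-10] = 0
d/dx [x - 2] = 1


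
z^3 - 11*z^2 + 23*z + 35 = (z - 7)*(z - 5)*(z + 1)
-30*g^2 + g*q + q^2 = (-5*g + q)*(6*g + q)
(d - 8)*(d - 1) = d^2 - 9*d + 8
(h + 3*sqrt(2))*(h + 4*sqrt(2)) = h^2 + 7*sqrt(2)*h + 24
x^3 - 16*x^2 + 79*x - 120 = (x - 8)*(x - 5)*(x - 3)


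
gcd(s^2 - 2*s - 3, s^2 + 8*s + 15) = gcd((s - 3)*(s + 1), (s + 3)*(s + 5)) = 1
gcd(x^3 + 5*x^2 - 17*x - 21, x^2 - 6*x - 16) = 1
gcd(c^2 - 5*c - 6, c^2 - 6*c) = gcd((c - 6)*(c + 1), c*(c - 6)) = c - 6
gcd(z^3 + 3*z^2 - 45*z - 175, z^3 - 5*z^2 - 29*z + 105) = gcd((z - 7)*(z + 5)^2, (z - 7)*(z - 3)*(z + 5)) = z^2 - 2*z - 35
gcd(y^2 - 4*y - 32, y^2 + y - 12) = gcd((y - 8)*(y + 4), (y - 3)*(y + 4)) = y + 4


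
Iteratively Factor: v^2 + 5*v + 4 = (v + 1)*(v + 4)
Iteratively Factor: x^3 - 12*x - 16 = (x - 4)*(x^2 + 4*x + 4) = (x - 4)*(x + 2)*(x + 2)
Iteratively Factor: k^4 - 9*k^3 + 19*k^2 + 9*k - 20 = (k - 4)*(k^3 - 5*k^2 - k + 5) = (k - 4)*(k - 1)*(k^2 - 4*k - 5) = (k - 5)*(k - 4)*(k - 1)*(k + 1)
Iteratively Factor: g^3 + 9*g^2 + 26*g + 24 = (g + 3)*(g^2 + 6*g + 8) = (g + 2)*(g + 3)*(g + 4)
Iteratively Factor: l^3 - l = (l)*(l^2 - 1) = l*(l + 1)*(l - 1)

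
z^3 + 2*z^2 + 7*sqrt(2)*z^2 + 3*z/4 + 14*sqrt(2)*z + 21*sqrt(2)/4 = (z + 1/2)*(z + 3/2)*(z + 7*sqrt(2))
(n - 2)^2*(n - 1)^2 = n^4 - 6*n^3 + 13*n^2 - 12*n + 4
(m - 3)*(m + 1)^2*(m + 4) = m^4 + 3*m^3 - 9*m^2 - 23*m - 12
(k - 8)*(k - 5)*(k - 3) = k^3 - 16*k^2 + 79*k - 120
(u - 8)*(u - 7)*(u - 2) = u^3 - 17*u^2 + 86*u - 112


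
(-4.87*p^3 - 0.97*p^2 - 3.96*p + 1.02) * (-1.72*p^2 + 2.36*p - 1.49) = 8.3764*p^5 - 9.8248*p^4 + 11.7783*p^3 - 9.6547*p^2 + 8.3076*p - 1.5198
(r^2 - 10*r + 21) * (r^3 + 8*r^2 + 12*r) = r^5 - 2*r^4 - 47*r^3 + 48*r^2 + 252*r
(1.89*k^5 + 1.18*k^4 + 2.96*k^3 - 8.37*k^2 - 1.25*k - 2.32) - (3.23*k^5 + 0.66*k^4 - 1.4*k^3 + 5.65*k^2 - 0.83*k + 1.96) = -1.34*k^5 + 0.52*k^4 + 4.36*k^3 - 14.02*k^2 - 0.42*k - 4.28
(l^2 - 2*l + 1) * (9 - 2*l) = -2*l^3 + 13*l^2 - 20*l + 9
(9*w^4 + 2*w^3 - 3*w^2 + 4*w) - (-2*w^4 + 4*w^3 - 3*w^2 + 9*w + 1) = 11*w^4 - 2*w^3 - 5*w - 1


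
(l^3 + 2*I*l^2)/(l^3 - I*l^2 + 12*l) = l*(l + 2*I)/(l^2 - I*l + 12)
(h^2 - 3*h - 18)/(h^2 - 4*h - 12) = (h + 3)/(h + 2)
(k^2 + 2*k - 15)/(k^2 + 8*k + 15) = (k - 3)/(k + 3)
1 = 1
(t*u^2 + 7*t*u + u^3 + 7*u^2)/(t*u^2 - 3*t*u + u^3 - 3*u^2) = (u + 7)/(u - 3)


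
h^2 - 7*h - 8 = (h - 8)*(h + 1)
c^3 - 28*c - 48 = (c - 6)*(c + 2)*(c + 4)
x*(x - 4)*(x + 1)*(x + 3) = x^4 - 13*x^2 - 12*x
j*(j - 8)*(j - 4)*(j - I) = j^4 - 12*j^3 - I*j^3 + 32*j^2 + 12*I*j^2 - 32*I*j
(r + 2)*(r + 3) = r^2 + 5*r + 6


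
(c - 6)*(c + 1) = c^2 - 5*c - 6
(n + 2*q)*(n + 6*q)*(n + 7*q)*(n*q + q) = n^4*q + 15*n^3*q^2 + n^3*q + 68*n^2*q^3 + 15*n^2*q^2 + 84*n*q^4 + 68*n*q^3 + 84*q^4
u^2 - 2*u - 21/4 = (u - 7/2)*(u + 3/2)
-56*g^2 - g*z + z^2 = (-8*g + z)*(7*g + z)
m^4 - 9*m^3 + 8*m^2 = m^2*(m - 8)*(m - 1)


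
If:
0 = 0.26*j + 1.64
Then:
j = -6.31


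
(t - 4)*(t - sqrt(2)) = t^2 - 4*t - sqrt(2)*t + 4*sqrt(2)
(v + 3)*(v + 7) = v^2 + 10*v + 21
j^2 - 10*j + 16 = (j - 8)*(j - 2)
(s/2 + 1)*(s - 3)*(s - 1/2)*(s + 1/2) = s^4/2 - s^3/2 - 25*s^2/8 + s/8 + 3/4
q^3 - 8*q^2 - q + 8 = (q - 8)*(q - 1)*(q + 1)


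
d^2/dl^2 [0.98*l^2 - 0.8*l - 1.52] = 1.96000000000000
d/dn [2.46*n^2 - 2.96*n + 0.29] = 4.92*n - 2.96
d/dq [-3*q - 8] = -3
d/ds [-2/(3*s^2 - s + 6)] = 2*(6*s - 1)/(3*s^2 - s + 6)^2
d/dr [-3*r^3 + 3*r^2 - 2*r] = -9*r^2 + 6*r - 2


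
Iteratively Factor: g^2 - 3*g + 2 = (g - 1)*(g - 2)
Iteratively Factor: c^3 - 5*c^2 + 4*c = (c)*(c^2 - 5*c + 4) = c*(c - 1)*(c - 4)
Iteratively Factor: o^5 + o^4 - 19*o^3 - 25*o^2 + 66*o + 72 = (o - 2)*(o^4 + 3*o^3 - 13*o^2 - 51*o - 36) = (o - 4)*(o - 2)*(o^3 + 7*o^2 + 15*o + 9) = (o - 4)*(o - 2)*(o + 1)*(o^2 + 6*o + 9) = (o - 4)*(o - 2)*(o + 1)*(o + 3)*(o + 3)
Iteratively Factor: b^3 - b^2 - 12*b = (b)*(b^2 - b - 12) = b*(b - 4)*(b + 3)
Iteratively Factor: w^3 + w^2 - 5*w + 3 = (w - 1)*(w^2 + 2*w - 3) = (w - 1)*(w + 3)*(w - 1)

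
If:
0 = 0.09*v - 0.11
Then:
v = 1.22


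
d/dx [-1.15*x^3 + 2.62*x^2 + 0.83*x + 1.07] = -3.45*x^2 + 5.24*x + 0.83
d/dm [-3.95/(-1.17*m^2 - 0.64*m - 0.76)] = (-9.243*m - 2.528)/(1.17*m^2 + 0.64*m + 0.76)^2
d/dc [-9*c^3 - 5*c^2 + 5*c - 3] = -27*c^2 - 10*c + 5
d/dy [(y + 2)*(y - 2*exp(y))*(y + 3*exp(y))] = y^2*exp(y) + 3*y^2 - 12*y*exp(2*y) + 4*y*exp(y) + 4*y - 30*exp(2*y) + 2*exp(y)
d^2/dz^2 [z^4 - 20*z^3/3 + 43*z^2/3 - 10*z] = 12*z^2 - 40*z + 86/3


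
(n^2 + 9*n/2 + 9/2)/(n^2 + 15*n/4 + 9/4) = 2*(2*n + 3)/(4*n + 3)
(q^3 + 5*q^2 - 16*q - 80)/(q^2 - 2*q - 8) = (q^2 + 9*q + 20)/(q + 2)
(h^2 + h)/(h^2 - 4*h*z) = (h + 1)/(h - 4*z)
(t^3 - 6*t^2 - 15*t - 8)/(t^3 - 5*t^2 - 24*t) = (t^2 + 2*t + 1)/(t*(t + 3))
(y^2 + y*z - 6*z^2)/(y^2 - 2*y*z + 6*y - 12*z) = (y + 3*z)/(y + 6)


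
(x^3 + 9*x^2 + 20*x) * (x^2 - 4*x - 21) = x^5 + 5*x^4 - 37*x^3 - 269*x^2 - 420*x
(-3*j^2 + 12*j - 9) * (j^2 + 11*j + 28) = -3*j^4 - 21*j^3 + 39*j^2 + 237*j - 252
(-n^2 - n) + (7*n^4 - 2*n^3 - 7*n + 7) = 7*n^4 - 2*n^3 - n^2 - 8*n + 7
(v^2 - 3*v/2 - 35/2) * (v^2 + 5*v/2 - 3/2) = v^4 + v^3 - 91*v^2/4 - 83*v/2 + 105/4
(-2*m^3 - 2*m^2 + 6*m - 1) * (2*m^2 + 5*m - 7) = -4*m^5 - 14*m^4 + 16*m^3 + 42*m^2 - 47*m + 7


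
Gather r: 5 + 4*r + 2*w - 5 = 4*r + 2*w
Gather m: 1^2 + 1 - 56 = -54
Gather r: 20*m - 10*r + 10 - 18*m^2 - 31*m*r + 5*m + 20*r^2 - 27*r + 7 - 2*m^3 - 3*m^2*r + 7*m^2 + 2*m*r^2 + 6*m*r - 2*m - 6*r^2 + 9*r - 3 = -2*m^3 - 11*m^2 + 23*m + r^2*(2*m + 14) + r*(-3*m^2 - 25*m - 28) + 14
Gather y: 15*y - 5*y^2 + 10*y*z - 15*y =-5*y^2 + 10*y*z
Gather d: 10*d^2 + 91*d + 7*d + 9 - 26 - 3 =10*d^2 + 98*d - 20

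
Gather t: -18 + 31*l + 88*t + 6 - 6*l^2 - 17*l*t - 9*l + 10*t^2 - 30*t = -6*l^2 + 22*l + 10*t^2 + t*(58 - 17*l) - 12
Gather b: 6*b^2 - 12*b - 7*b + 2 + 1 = 6*b^2 - 19*b + 3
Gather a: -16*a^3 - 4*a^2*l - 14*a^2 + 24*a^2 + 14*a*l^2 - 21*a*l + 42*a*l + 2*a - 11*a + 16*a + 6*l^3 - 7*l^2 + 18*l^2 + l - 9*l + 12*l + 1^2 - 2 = -16*a^3 + a^2*(10 - 4*l) + a*(14*l^2 + 21*l + 7) + 6*l^3 + 11*l^2 + 4*l - 1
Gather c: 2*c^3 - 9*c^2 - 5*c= 2*c^3 - 9*c^2 - 5*c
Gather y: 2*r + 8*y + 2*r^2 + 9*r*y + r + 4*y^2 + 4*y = 2*r^2 + 3*r + 4*y^2 + y*(9*r + 12)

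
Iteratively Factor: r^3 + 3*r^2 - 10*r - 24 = (r - 3)*(r^2 + 6*r + 8) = (r - 3)*(r + 2)*(r + 4)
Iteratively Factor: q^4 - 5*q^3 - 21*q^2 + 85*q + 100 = (q + 4)*(q^3 - 9*q^2 + 15*q + 25) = (q - 5)*(q + 4)*(q^2 - 4*q - 5) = (q - 5)^2*(q + 4)*(q + 1)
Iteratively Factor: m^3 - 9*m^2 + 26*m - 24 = (m - 3)*(m^2 - 6*m + 8) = (m - 4)*(m - 3)*(m - 2)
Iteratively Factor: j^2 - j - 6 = (j - 3)*(j + 2)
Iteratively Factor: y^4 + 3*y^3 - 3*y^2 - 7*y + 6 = (y - 1)*(y^3 + 4*y^2 + y - 6) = (y - 1)*(y + 3)*(y^2 + y - 2) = (y - 1)^2*(y + 3)*(y + 2)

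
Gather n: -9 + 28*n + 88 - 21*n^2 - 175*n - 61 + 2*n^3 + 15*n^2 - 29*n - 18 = 2*n^3 - 6*n^2 - 176*n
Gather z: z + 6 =z + 6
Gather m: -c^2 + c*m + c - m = -c^2 + c + m*(c - 1)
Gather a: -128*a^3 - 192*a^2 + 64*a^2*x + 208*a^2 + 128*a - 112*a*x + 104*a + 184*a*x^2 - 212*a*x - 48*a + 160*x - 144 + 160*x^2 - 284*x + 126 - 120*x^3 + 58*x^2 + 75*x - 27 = -128*a^3 + a^2*(64*x + 16) + a*(184*x^2 - 324*x + 184) - 120*x^3 + 218*x^2 - 49*x - 45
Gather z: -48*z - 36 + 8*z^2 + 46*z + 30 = 8*z^2 - 2*z - 6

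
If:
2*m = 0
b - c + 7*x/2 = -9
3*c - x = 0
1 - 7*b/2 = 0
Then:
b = 2/7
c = -130/133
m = 0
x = -390/133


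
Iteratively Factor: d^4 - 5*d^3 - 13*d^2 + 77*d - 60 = (d - 5)*(d^3 - 13*d + 12) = (d - 5)*(d + 4)*(d^2 - 4*d + 3) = (d - 5)*(d - 3)*(d + 4)*(d - 1)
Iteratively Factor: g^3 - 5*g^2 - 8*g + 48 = (g - 4)*(g^2 - g - 12) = (g - 4)^2*(g + 3)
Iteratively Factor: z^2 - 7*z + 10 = (z - 2)*(z - 5)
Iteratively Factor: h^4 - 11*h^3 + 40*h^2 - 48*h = (h - 4)*(h^3 - 7*h^2 + 12*h) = h*(h - 4)*(h^2 - 7*h + 12) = h*(h - 4)*(h - 3)*(h - 4)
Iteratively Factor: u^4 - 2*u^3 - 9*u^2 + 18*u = (u + 3)*(u^3 - 5*u^2 + 6*u) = (u - 2)*(u + 3)*(u^2 - 3*u) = u*(u - 2)*(u + 3)*(u - 3)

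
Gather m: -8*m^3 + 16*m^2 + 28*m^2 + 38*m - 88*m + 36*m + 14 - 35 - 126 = -8*m^3 + 44*m^2 - 14*m - 147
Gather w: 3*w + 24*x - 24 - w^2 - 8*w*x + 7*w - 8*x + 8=-w^2 + w*(10 - 8*x) + 16*x - 16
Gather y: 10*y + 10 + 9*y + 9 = 19*y + 19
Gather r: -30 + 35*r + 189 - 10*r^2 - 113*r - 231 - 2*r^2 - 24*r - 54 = -12*r^2 - 102*r - 126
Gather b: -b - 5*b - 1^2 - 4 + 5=-6*b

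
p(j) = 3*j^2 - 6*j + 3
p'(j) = 6*j - 6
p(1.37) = 0.41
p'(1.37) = 2.22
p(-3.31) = 55.73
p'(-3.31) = -25.86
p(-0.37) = 5.63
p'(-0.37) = -8.22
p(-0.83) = 10.05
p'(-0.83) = -10.98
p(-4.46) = 89.43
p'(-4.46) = -32.76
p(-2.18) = 30.34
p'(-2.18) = -19.08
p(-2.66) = 40.19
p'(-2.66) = -21.96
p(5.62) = 64.03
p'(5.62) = 27.72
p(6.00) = 75.00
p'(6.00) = 30.00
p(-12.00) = 507.00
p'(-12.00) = -78.00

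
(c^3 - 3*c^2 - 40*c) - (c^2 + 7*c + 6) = c^3 - 4*c^2 - 47*c - 6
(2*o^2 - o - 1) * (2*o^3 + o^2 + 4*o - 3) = 4*o^5 + 5*o^3 - 11*o^2 - o + 3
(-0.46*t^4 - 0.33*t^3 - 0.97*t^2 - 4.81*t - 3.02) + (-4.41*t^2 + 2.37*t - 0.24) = -0.46*t^4 - 0.33*t^3 - 5.38*t^2 - 2.44*t - 3.26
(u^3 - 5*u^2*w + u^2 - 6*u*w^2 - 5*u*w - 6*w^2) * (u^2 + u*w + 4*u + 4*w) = u^5 - 4*u^4*w + 5*u^4 - 11*u^3*w^2 - 20*u^3*w + 4*u^3 - 6*u^2*w^3 - 55*u^2*w^2 - 16*u^2*w - 30*u*w^3 - 44*u*w^2 - 24*w^3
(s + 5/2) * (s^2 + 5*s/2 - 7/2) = s^3 + 5*s^2 + 11*s/4 - 35/4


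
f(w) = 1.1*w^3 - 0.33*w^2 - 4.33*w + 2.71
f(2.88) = 13.78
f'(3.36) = 30.71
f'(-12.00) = 478.79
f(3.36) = 26.16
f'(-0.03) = -4.31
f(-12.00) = -1893.65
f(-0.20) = 3.55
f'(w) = 3.3*w^2 - 0.66*w - 4.33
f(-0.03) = 2.84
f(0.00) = 2.71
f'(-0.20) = -4.07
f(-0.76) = 5.33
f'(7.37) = 170.05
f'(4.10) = 48.44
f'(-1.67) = 5.98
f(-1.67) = 3.90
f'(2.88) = 21.14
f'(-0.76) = -1.92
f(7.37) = 393.22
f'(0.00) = -4.33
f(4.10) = 55.22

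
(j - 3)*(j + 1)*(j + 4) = j^3 + 2*j^2 - 11*j - 12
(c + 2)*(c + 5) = c^2 + 7*c + 10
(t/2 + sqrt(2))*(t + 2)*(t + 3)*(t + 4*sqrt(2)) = t^4/2 + 5*t^3/2 + 3*sqrt(2)*t^3 + 11*t^2 + 15*sqrt(2)*t^2 + 18*sqrt(2)*t + 40*t + 48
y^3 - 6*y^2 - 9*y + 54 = (y - 6)*(y - 3)*(y + 3)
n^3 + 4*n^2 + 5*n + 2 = (n + 1)^2*(n + 2)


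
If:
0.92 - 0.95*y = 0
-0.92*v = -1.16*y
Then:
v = 1.22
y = 0.97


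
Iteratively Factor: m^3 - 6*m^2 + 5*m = (m - 5)*(m^2 - m) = (m - 5)*(m - 1)*(m)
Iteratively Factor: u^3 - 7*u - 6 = (u - 3)*(u^2 + 3*u + 2) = (u - 3)*(u + 2)*(u + 1)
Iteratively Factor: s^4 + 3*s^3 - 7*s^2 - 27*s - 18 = (s + 2)*(s^3 + s^2 - 9*s - 9) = (s - 3)*(s + 2)*(s^2 + 4*s + 3) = (s - 3)*(s + 1)*(s + 2)*(s + 3)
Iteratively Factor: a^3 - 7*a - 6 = (a + 1)*(a^2 - a - 6) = (a - 3)*(a + 1)*(a + 2)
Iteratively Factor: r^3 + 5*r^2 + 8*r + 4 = (r + 2)*(r^2 + 3*r + 2) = (r + 2)^2*(r + 1)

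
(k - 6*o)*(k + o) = k^2 - 5*k*o - 6*o^2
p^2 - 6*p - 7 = (p - 7)*(p + 1)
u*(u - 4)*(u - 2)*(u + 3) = u^4 - 3*u^3 - 10*u^2 + 24*u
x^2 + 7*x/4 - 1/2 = (x - 1/4)*(x + 2)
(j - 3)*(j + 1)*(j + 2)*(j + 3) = j^4 + 3*j^3 - 7*j^2 - 27*j - 18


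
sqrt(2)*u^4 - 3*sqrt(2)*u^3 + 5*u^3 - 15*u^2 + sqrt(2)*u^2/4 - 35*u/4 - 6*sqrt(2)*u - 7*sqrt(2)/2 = (u - 7/2)*(u + 1/2)*(u + 2*sqrt(2))*(sqrt(2)*u + 1)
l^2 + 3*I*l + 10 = (l - 2*I)*(l + 5*I)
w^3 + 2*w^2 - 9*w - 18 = (w - 3)*(w + 2)*(w + 3)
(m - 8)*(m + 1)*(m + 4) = m^3 - 3*m^2 - 36*m - 32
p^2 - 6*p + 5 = (p - 5)*(p - 1)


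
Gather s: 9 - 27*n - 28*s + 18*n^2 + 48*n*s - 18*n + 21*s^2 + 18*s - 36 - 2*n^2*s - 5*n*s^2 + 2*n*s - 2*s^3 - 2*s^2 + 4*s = 18*n^2 - 45*n - 2*s^3 + s^2*(19 - 5*n) + s*(-2*n^2 + 50*n - 6) - 27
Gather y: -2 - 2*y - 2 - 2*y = -4*y - 4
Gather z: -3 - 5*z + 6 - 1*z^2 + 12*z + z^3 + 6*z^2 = z^3 + 5*z^2 + 7*z + 3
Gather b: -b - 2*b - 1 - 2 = -3*b - 3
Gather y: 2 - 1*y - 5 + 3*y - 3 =2*y - 6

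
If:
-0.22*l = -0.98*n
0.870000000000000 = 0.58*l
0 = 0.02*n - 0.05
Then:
No Solution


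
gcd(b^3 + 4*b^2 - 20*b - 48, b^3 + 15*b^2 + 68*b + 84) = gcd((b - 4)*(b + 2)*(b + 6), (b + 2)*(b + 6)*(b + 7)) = b^2 + 8*b + 12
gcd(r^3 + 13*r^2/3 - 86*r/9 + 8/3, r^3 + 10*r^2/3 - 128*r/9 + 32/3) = r^2 + 14*r/3 - 8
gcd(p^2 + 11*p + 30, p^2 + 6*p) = p + 6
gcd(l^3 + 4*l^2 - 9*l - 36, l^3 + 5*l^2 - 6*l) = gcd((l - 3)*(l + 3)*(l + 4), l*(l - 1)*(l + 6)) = 1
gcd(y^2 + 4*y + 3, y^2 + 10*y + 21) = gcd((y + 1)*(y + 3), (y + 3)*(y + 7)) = y + 3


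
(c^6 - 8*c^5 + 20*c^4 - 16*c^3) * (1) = c^6 - 8*c^5 + 20*c^4 - 16*c^3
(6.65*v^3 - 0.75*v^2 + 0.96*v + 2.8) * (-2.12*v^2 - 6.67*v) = -14.098*v^5 - 42.7655*v^4 + 2.9673*v^3 - 12.3392*v^2 - 18.676*v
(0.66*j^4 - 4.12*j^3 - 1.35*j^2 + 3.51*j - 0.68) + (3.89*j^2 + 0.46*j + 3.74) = 0.66*j^4 - 4.12*j^3 + 2.54*j^2 + 3.97*j + 3.06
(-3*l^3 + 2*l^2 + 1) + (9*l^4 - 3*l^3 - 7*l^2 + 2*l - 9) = 9*l^4 - 6*l^3 - 5*l^2 + 2*l - 8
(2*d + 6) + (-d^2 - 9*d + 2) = -d^2 - 7*d + 8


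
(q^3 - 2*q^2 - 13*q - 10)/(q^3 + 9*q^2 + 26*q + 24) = (q^2 - 4*q - 5)/(q^2 + 7*q + 12)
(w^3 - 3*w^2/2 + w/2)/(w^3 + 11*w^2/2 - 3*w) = (w - 1)/(w + 6)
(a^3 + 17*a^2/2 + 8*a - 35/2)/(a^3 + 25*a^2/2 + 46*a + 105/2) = (a - 1)/(a + 3)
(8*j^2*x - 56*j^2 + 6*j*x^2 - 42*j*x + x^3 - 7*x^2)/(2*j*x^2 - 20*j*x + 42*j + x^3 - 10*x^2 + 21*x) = (4*j + x)/(x - 3)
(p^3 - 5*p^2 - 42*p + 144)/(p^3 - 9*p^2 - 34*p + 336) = (p - 3)/(p - 7)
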